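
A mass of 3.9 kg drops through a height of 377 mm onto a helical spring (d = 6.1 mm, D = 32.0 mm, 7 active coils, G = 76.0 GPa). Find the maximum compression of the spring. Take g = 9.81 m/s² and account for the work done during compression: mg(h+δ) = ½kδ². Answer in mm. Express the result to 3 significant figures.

23.1 mm

k = Gd⁴/(8D³N_a) = (76.0×10³)(6.1⁴)/(8·32.0³·7) = 57.345 N/mm
W = mg = 3.9 × 9.81 = 38.259 N
½kδ² − Wδ − Wh = 0 → δ = (W + √(W² + 2kWh))/k
δ = (38.259 + √(1463.8 + 1.65425e+06))/57.345 = (38.259 + 1286.7)/57.345 = 23.106 mm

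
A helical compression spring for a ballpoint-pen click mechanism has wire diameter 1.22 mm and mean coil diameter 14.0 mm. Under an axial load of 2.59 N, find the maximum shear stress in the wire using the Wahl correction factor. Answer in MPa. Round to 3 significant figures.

Spring index C = D/d = 14.0/1.22 = 11.4754
K_W = (4C−1)/(4C−4) + 0.615/C = 44.902/41.902 + 0.0536 = 1.1252
τ₀ = 8FD/(πd³) = 8·2.59·14.0/(π·1.22³) = 290.08/5.7047 = 50.85 MPa
τ_max = K·τ₀ = 1.1252 × 50.85 = 57.216 MPa

57.2 MPa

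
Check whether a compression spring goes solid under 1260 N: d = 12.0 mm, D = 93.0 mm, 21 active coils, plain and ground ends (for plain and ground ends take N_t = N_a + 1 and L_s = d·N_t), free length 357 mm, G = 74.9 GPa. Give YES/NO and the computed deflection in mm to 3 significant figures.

k = Gd⁴/(8D³N_a) = (74.9×10³)(12.0⁴)/(8·93.0³·21) = 11.493 N/mm
N_t = 22; L_s = 12.0·22 = 264 mm; δ_solid = L₀ − L_s = 357 − 264 = 93 mm
δ = F/k = 1260/11.493 = 109.63 mm
δ ≥ δ_solid → spring goes solid

YES, δ = 110 mm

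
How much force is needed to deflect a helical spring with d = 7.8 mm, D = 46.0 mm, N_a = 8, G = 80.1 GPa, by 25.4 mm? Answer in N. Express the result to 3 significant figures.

1210 N

k = Gd⁴/(8D³N_a) = (80.1×10³)(7.8⁴)/(8·46.0³·8) = 47.595 N/mm
F = k·δ = 47.595 × 25.4 = 1208.9 N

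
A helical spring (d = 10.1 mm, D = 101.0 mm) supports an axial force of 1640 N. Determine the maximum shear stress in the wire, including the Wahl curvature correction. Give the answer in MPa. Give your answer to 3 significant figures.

Spring index C = D/d = 101.0/10.1 = 10.0000
K_W = (4C−1)/(4C−4) + 0.615/C = 39.000/36.000 + 0.0615 = 1.1448
τ₀ = 8FD/(πd³) = 8·1640·101.0/(π·10.1³) = 1.32512e+06/3236.8 = 409.39 MPa
τ_max = K·τ₀ = 1.1448 × 409.39 = 468.69 MPa

469 MPa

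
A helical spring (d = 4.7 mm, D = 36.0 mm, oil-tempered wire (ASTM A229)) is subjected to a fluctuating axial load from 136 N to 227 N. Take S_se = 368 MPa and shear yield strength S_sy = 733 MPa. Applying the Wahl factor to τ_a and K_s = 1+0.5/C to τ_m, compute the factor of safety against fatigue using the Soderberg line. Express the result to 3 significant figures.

C = D/d = 36.0/4.7 = 7.6596; K_W = (4C−1)/(4C−4)+0.615/C = 1.1929; K_s = 1+0.5/C = 1.0653
F_a = (F_max−F_min)/2 = 45.5 N; F_m = (F_max+F_min)/2 = 181.5 N
τ_a = K_W·8F_aD/(πd³) = 1.1929 × 40.175 = 47.926 MPa
τ_m = K_s·8F_mD/(πd³) = 1.0653 × 160.26 = 170.72 MPa
Soderberg: 1/n_f = τ_a/S_se + τ_m/S_sy = 47.926/368 + 170.72/733 = 0.13023 + 0.23291 = 0.36314
n_f = 1/0.36314 = 2.754

2.75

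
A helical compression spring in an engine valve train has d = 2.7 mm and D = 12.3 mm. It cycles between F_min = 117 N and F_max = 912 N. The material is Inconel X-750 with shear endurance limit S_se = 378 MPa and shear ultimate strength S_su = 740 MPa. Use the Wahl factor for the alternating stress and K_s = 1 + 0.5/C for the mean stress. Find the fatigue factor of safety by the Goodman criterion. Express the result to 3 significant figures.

0.287

C = D/d = 12.3/2.7 = 4.5556; K_W = (4C−1)/(4C−4)+0.615/C = 1.3459; K_s = 1+0.5/C = 1.1098
F_a = (F_max−F_min)/2 = 397.5 N; F_m = (F_max+F_min)/2 = 514.5 N
τ_a = K_W·8F_aD/(πd³) = 1.3459 × 632.54 = 851.37 MPa
τ_m = K_s·8F_mD/(πd³) = 1.1098 × 818.73 = 908.59 MPa
Goodman: 1/n_f = τ_a/S_se + τ_m/S_su = 851.37/378 + 908.59/740 = 2.25229 + 1.22782 = 3.4801
n_f = 1/3.4801 = 0.2873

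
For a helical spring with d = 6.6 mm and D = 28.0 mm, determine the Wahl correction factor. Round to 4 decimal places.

C = D/d = 28.0/6.6 = 4.2424
K_W = (4C−1)/(4C−4) + 0.615/C = 15.970/12.970 + 0.1450 = 1.3763

1.3763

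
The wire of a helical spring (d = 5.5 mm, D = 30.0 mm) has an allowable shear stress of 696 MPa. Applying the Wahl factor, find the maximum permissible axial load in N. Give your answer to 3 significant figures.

1180 N

C = D/d = 30.0/5.5 = 5.4545
K_W = (4C−1)/(4C−4) + 0.615/C = 20.818/17.818 + 0.1128 = 1.2811
τ_max = K·8FD/(πd³) → F_max = τ_allow·πd³/(8DK)
F_max = 696·π·5.5³/(8·30.0·1.2811) = 3.6379e+05/307.47 = 1183.2 N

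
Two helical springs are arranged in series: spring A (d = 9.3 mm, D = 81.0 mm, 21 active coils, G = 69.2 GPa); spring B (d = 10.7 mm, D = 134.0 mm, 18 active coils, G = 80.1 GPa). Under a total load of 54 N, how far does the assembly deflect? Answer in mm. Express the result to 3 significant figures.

27.1 mm

k_A = Gd⁴/(8D³N_a) = (69.2×10³)(9.3⁴)/(8·81.0³·21) = 5.7979 N/mm
k_B = Gd⁴/(8D³N_a) = (80.1×10³)(10.7⁴)/(8·134.0³·18) = 3.0303 N/mm
Series: 1/k_eq = 1/5.7979 + 1/3.0303 = 0.50247; k_eq = 1.9902 N/mm
δ = F/k_eq = 54/1.9902 = 27.133 mm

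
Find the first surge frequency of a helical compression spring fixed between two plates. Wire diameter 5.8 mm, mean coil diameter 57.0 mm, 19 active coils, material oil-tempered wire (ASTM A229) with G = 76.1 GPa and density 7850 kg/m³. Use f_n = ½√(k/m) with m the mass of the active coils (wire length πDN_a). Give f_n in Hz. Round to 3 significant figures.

32.9 Hz

k = Gd⁴/(8D³N_a) = (76.1×10³)(5.8⁴)/(8·57.0³·19) = 3.0593 N/mm = 3059.3 N/m
Wire length L = πDN_a = π·57.0·19 = 3402.3 mm
m = ρ·(πd²/4)·L = 7850 × 26.421×10⁻⁶ m² × 3.4023 m = 0.70566 kg
f_n = ½√(k/m) = 0.5·√(3059.3/0.70566) = 0.5·√(4335.5) = 32.922 Hz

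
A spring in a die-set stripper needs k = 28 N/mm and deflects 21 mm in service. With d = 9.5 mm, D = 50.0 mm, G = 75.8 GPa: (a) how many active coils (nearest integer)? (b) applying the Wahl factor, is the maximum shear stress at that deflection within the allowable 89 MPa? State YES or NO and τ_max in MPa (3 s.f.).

N_a = Gd⁴/(8D³k) = (75.8×10³)(9.5⁴)/(8·50.0³·28) = 22.05 → N_a = 22
Actual rate k = Gd⁴/(8D³·22) = 28.063 N/mm
Working load F = kδ = 28.063·21 = 589.33 N
C = 50.0/9.5 = 5.2632; K_W = (4C−1)/(4C−4)+0.615/C = 1.2928
τ_max = K_W·8FD/(πd³) = 1.2928·87.518 = 113.14 MPa
τ_max > 89 MPa → exceeds allowable

(a) 22 coils; (b) NO, τ_max = 113 MPa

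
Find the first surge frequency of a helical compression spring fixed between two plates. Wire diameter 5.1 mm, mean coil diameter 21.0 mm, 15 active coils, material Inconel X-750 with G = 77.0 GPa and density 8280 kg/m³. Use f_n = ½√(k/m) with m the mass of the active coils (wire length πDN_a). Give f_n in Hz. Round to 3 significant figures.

k = Gd⁴/(8D³N_a) = (77.0×10³)(5.1⁴)/(8·21.0³·15) = 46.874 N/mm = 46874 N/m
Wire length L = πDN_a = π·21.0·15 = 989.6 mm
m = ρ·(πd²/4)·L = 8280 × 20.428×10⁻⁶ m² × 0.9896 m = 0.16739 kg
f_n = ½√(k/m) = 0.5·√(46874/0.16739) = 0.5·√(2.8003e+05) = 264.59 Hz

265 Hz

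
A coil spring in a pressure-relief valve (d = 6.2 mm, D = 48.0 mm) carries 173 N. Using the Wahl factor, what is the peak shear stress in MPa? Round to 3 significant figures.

Spring index C = D/d = 48.0/6.2 = 7.7419
K_W = (4C−1)/(4C−4) + 0.615/C = 29.968/26.968 + 0.0794 = 1.1907
τ₀ = 8FD/(πd³) = 8·173·48.0/(π·6.2³) = 66432/748.73 = 88.726 MPa
τ_max = K·τ₀ = 1.1907 × 88.726 = 105.64 MPa

106 MPa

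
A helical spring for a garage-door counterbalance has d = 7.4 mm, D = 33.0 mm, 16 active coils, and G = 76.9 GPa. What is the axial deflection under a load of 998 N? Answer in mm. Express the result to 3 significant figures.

k = Gd⁴/(8D³N_a) = (76.9×10³)(7.4⁴)/(8·33.0³·16) = 50.13 N/mm
δ = F/k = 998 / 50.13 = 19.908 mm

19.9 mm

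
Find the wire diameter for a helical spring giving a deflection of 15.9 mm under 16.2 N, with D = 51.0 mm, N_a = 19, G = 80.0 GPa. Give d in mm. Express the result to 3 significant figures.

Required rate k = F/δ = 16.2/15.9 = 1.0189 N/mm
d = (8D³N_a·k / G)^(1/4) = (8·51.0³·19·1.0189 / (80.0×10³))^0.25
  = (256.79)^0.25 = 4.0031 mm

4.00 mm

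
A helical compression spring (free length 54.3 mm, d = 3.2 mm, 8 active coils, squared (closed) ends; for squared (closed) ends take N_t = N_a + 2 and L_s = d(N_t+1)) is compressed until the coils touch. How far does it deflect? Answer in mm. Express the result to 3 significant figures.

19.1 mm

N_t = 10; L_s = 3.2·11 = 35.2 mm
δ_solid = L₀ − L_s = 54.3 − 35.2 = 19.1 mm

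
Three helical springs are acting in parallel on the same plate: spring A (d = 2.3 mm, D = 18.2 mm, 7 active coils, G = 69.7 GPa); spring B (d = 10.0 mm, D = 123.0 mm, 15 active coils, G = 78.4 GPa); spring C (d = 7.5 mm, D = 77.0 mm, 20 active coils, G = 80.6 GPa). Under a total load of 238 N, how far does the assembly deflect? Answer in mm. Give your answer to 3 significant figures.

k_A = Gd⁴/(8D³N_a) = (69.7×10³)(2.3⁴)/(8·18.2³·7) = 5.7775 N/mm
k_B = Gd⁴/(8D³N_a) = (78.4×10³)(10.0⁴)/(8·123.0³·15) = 3.5109 N/mm
k_C = Gd⁴/(8D³N_a) = (80.6×10³)(7.5⁴)/(8·77.0³·20) = 3.4913 N/mm
Parallel: k_eq = 5.7775 + 3.5109 + 3.4913 = 12.78 N/mm
δ = F/k_eq = 238/12.78 = 18.623 mm

18.6 mm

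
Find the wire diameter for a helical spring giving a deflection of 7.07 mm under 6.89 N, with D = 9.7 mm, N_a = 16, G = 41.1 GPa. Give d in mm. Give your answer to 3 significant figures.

1.29 mm

Required rate k = F/δ = 6.89/7.07 = 0.97454 N/mm
d = (8D³N_a·k / G)^(1/4) = (8·9.7³·16·0.97454 / (41.1×10³))^0.25
  = (2.77)^0.25 = 1.2901 mm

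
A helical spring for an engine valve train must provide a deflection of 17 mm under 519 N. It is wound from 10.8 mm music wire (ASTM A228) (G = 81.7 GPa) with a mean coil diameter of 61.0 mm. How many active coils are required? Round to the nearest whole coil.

20

Required rate k = F/δ = 519/17 = 30.529 N/mm
N_a = Gd⁴/(8D³k) = (81.7×10³ × 10.8⁴)/(8 × 61.0³ × 30.529)
    = 1.11152e+09 / 5.54368e+07 = 20.05 → 20 coils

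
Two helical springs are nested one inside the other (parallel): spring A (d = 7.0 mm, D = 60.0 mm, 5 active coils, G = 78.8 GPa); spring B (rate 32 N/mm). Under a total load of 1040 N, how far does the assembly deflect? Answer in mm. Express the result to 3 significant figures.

19.3 mm

k_A = Gd⁴/(8D³N_a) = (78.8×10³)(7.0⁴)/(8·60.0³·5) = 21.898 N/mm
Parallel: k_eq = 21.898 + 32 = 53.898 N/mm
δ = F/k_eq = 1040/53.898 = 19.296 mm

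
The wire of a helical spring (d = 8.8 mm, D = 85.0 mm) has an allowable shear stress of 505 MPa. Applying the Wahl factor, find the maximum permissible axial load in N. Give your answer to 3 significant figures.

1380 N

C = D/d = 85.0/8.8 = 9.6591
K_W = (4C−1)/(4C−4) + 0.615/C = 37.636/34.636 + 0.0637 = 1.1503
τ_max = K·8FD/(πd³) → F_max = τ_allow·πd³/(8DK)
F_max = 505·π·8.8³/(8·85.0·1.1503) = 1.0812e+06/782.19 = 1382.2 N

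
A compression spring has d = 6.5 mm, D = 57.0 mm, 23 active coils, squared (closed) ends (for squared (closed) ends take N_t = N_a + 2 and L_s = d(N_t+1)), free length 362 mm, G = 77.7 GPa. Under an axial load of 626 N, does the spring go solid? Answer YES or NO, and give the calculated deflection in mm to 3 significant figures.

k = Gd⁴/(8D³N_a) = (77.7×10³)(6.5⁴)/(8·57.0³·23) = 4.0704 N/mm
N_t = 25; L_s = 6.5·26 = 169 mm; δ_solid = L₀ − L_s = 362 − 169 = 193 mm
δ = F/k = 626/4.0704 = 153.8 mm
δ < δ_solid → spring does not go solid

NO, δ = 154 mm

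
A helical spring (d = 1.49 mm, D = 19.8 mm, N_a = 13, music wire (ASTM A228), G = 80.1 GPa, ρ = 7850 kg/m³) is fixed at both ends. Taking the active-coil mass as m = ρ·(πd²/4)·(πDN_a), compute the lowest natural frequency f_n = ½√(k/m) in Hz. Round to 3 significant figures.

k = Gd⁴/(8D³N_a) = (80.1×10³)(1.49⁴)/(8·19.8³·13) = 0.48904 N/mm = 489.04 N/m
Wire length L = πDN_a = π·19.8·13 = 808.65 mm
m = ρ·(πd²/4)·L = 7850 × 1.7437×10⁻⁶ m² × 0.80865 m = 0.011069 kg
f_n = ½√(k/m) = 0.5·√(489.04/0.011069) = 0.5·√(44183) = 105.1 Hz

105 Hz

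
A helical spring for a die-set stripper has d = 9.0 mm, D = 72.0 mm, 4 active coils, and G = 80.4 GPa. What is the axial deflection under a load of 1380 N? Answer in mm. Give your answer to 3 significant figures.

k = Gd⁴/(8D³N_a) = (80.4×10³)(9.0⁴)/(8·72.0³·4) = 44.165 N/mm
δ = F/k = 1380 / 44.165 = 31.246 mm

31.2 mm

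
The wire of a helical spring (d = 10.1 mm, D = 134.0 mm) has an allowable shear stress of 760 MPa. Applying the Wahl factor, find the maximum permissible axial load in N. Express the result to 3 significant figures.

C = D/d = 134.0/10.1 = 13.2673
K_W = (4C−1)/(4C−4) + 0.615/C = 52.069/49.069 + 0.0464 = 1.1075
τ_max = K·8FD/(πd³) → F_max = τ_allow·πd³/(8DK)
F_max = 760·π·10.1³/(8·134.0·1.1075) = 2.46e+06/1187.2 = 2072 N

2070 N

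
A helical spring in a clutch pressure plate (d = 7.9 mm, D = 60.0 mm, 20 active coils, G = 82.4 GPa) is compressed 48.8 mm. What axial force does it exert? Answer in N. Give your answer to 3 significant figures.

453 N

k = Gd⁴/(8D³N_a) = (82.4×10³)(7.9⁴)/(8·60.0³·20) = 9.2867 N/mm
F = k·δ = 9.2867 × 48.8 = 453.19 N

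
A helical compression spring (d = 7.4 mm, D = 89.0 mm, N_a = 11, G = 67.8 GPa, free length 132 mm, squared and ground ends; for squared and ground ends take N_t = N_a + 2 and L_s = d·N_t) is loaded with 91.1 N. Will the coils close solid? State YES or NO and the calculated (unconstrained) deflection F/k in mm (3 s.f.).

k = Gd⁴/(8D³N_a) = (67.8×10³)(7.4⁴)/(8·89.0³·11) = 3.2772 N/mm
N_t = 13; L_s = 7.4·13 = 96.2 mm; δ_solid = L₀ − L_s = 132 − 96.2 = 35.8 mm
δ = F/k = 91.1/3.2772 = 27.798 mm
δ < δ_solid → spring does not go solid

NO, δ = 27.8 mm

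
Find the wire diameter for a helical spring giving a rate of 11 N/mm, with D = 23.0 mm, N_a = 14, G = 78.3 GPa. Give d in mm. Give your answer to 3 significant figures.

d = (8D³N_a·k / G)^(1/4) = (8·23.0³·14·11 / (78.3×10³))^0.25
  = (191.44)^0.25 = 3.7197 mm

3.72 mm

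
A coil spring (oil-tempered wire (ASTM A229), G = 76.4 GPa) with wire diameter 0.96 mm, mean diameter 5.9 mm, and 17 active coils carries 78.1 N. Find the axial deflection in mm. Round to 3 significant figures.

k = Gd⁴/(8D³N_a) = (76.4×10³)(0.96⁴)/(8·5.9³·17) = 2.3232 N/mm
δ = F/k = 78.1 / 2.3232 = 33.618 mm

33.6 mm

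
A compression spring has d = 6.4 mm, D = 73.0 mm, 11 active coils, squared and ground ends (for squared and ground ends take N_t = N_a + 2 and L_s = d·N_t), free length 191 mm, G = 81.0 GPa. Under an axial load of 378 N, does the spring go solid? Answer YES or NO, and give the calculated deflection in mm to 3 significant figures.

k = Gd⁴/(8D³N_a) = (81.0×10³)(6.4⁴)/(8·73.0³·11) = 3.9697 N/mm
N_t = 13; L_s = 6.4·13 = 83.2 mm; δ_solid = L₀ − L_s = 191 − 83.2 = 107.8 mm
δ = F/k = 378/3.9697 = 95.222 mm
δ < δ_solid → spring does not go solid

NO, δ = 95.2 mm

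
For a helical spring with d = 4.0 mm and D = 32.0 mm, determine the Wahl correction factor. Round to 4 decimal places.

1.1840

C = D/d = 32.0/4.0 = 8.0000
K_W = (4C−1)/(4C−4) + 0.615/C = 31.000/28.000 + 0.0769 = 1.1840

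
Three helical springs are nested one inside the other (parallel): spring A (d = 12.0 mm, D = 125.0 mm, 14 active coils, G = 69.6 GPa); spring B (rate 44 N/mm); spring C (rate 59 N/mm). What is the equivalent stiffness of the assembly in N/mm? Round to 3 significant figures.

k_A = Gd⁴/(8D³N_a) = (69.6×10³)(12.0⁴)/(8·125.0³·14) = 6.5976 N/mm
Parallel: k_eq = 6.5976 + 44 + 59 = 109.6 N/mm

110 N/mm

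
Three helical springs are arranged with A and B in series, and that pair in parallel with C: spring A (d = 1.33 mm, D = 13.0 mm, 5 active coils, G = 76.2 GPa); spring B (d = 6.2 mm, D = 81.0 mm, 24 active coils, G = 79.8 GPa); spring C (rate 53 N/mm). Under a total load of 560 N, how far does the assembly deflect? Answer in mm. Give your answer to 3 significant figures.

k_A = Gd⁴/(8D³N_a) = (76.2×10³)(1.33⁴)/(8·13.0³·5) = 2.7131 N/mm
k_B = Gd⁴/(8D³N_a) = (79.8×10³)(6.2⁴)/(8·81.0³·24) = 1.1556 N/mm
Springs A,B series: k_AB = 1/(1/2.7131+1/1.1556) = 0.81043 N/mm; parallel with C: k_eq = 0.81043+53 = 53.81 N/mm
δ = F/k_eq = 560/53.81 = 10.407 mm

10.4 mm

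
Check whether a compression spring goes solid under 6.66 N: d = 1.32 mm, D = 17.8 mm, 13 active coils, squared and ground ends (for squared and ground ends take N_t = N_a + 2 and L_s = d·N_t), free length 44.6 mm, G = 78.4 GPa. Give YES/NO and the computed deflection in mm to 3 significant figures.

NO, δ = 16.4 mm

k = Gd⁴/(8D³N_a) = (78.4×10³)(1.32⁴)/(8·17.8³·13) = 0.40581 N/mm
N_t = 15; L_s = 1.32·15 = 19.8 mm; δ_solid = L₀ − L_s = 44.6 − 19.8 = 24.8 mm
δ = F/k = 6.66/0.40581 = 16.412 mm
δ < δ_solid → spring does not go solid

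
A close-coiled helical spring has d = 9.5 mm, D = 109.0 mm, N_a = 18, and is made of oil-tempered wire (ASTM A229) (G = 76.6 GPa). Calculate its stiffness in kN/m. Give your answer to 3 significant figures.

3.35 kN/m

k = Gd⁴/(8D³N_a) = (76.6×10³ × 9.5⁴) / (8 × 109.0³ × 18)
  = 6.23912e+08 / 1.86484e+08 = 3.3457 N/mm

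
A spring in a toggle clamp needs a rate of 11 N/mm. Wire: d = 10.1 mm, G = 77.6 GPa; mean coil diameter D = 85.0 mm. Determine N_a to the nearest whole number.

N_a = Gd⁴/(8D³k) = (77.6×10³ × 10.1⁴)/(8 × 85.0³ × 11)
    = 8.07509e+08 / 5.4043e+07 = 14.94 → 15 coils

15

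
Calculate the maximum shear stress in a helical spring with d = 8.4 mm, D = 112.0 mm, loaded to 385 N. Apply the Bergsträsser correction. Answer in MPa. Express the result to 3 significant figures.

204 MPa

Spring index C = D/d = 112.0/8.4 = 13.3333
K_B = (4C+2)/(4C−3) = 55.333/50.333 = 1.0993
τ₀ = 8FD/(πd³) = 8·385·112.0/(π·8.4³) = 344960/1862 = 185.26 MPa
τ_max = K·τ₀ = 1.0993 × 185.26 = 203.66 MPa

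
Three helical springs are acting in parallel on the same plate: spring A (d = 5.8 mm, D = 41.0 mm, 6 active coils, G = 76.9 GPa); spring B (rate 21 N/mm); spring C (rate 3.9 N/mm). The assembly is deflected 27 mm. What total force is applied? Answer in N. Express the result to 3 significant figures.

k_A = Gd⁴/(8D³N_a) = (76.9×10³)(5.8⁴)/(8·41.0³·6) = 26.305 N/mm
Parallel: k_eq = 26.305 + 21 + 3.9 = 51.205 N/mm
F = k_eq·δ = 51.205·27 = 1382.5 N

1380 N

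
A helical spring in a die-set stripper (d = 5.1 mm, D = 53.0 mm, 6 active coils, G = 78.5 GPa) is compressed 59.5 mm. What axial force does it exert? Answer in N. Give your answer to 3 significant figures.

442 N

k = Gd⁴/(8D³N_a) = (78.5×10³)(5.1⁴)/(8·53.0³·6) = 7.4316 N/mm
F = k·δ = 7.4316 × 59.5 = 442.18 N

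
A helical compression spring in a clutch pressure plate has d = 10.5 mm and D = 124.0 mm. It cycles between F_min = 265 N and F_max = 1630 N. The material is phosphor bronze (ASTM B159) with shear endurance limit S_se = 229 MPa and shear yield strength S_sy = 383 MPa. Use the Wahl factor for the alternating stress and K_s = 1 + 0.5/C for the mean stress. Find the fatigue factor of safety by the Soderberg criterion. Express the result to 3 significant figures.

C = D/d = 124.0/10.5 = 11.8095; K_W = (4C−1)/(4C−4)+0.615/C = 1.1215; K_s = 1+0.5/C = 1.0423
F_a = (F_max−F_min)/2 = 682.5 N; F_m = (F_max+F_min)/2 = 947.5 N
τ_a = K_W·8F_aD/(πd³) = 1.1215 × 186.16 = 208.78 MPa
τ_m = K_s·8F_mD/(πd³) = 1.0423 × 258.45 = 269.39 MPa
Soderberg: 1/n_f = τ_a/S_se + τ_m/S_sy = 208.78/229 + 269.39/383 = 0.91169 + 0.70337 = 1.6151
n_f = 1/1.6151 = 0.6192

0.619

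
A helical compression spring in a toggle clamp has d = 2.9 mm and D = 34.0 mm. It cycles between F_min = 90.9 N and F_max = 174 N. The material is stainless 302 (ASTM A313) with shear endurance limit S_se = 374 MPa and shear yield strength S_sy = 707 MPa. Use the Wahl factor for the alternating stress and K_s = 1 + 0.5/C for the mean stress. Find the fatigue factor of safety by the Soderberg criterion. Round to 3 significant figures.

C = D/d = 34.0/2.9 = 11.7241; K_W = (4C−1)/(4C−4)+0.615/C = 1.1224; K_s = 1+0.5/C = 1.0426
F_a = (F_max−F_min)/2 = 41.55 N; F_m = (F_max+F_min)/2 = 132.45 N
τ_a = K_W·8F_aD/(πd³) = 1.1224 × 147.5 = 165.55 MPa
τ_m = K_s·8F_mD/(πd³) = 1.0426 × 470.19 = 490.25 MPa
Soderberg: 1/n_f = τ_a/S_se + τ_m/S_sy = 165.55/374 + 490.25/707 = 0.44266 + 0.69342 = 1.1361
n_f = 1/1.1361 = 0.8802

0.880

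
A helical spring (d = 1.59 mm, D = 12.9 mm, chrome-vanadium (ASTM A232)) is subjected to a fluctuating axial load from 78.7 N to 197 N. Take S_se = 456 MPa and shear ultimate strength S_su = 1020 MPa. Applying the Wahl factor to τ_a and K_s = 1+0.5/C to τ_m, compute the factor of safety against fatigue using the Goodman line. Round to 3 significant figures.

0.412

C = D/d = 12.9/1.59 = 8.1132; K_W = (4C−1)/(4C−4)+0.615/C = 1.1812; K_s = 1+0.5/C = 1.0616
F_a = (F_max−F_min)/2 = 59.15 N; F_m = (F_max+F_min)/2 = 137.85 N
τ_a = K_W·8F_aD/(πd³) = 1.1812 × 483.39 = 570.99 MPa
τ_m = K_s·8F_mD/(πd³) = 1.0616 × 1126.5 = 1196 MPa
Goodman: 1/n_f = τ_a/S_se + τ_m/S_su = 570.99/456 + 1196/1020 = 1.25218 + 1.17251 = 2.4247
n_f = 1/2.4247 = 0.4124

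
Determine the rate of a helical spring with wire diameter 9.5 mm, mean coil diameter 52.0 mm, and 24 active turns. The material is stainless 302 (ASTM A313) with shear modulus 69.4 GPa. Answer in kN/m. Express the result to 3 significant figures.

20.9 kN/m

k = Gd⁴/(8D³N_a) = (69.4×10³ × 9.5⁴) / (8 × 52.0³ × 24)
  = 5.65267e+08 / 2.69967e+07 = 20.938 N/mm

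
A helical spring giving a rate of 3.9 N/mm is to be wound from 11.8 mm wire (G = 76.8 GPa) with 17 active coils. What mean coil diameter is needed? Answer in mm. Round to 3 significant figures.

141 mm

D = (Gd⁴/(8N_a·k))^(1/3) = (76.8×10³·11.8⁴/(8·17·3.9))^(1/3)
  = (2.80728e+06)^(1/3) = 141.0680 mm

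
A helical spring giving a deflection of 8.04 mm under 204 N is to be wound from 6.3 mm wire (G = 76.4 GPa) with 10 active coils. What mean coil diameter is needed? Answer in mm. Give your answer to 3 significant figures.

39.0 mm

Required rate k = F/δ = 204/8.04 = 25.373 N/mm
D = (Gd⁴/(8N_a·k))^(1/3) = (76.4×10³·6.3⁴/(8·10·25.373))^(1/3)
  = (59291.4)^(1/3) = 38.9939 mm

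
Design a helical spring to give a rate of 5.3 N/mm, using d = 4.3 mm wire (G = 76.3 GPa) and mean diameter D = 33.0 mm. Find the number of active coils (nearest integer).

17

N_a = Gd⁴/(8D³k) = (76.3×10³ × 4.3⁴)/(8 × 33.0³ × 5.3)
    = 2.60855e+07 / 1.52373e+06 = 17.12 → 17 coils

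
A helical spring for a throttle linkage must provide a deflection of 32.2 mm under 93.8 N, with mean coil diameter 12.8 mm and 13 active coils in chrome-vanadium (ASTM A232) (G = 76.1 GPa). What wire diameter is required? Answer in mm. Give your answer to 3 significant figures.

Required rate k = F/δ = 93.8/32.2 = 2.913 N/mm
d = (8D³N_a·k / G)^(1/4) = (8·12.8³·13·2.913 / (76.1×10³))^0.25
  = (8.3488)^0.25 = 1.6998 mm

1.70 mm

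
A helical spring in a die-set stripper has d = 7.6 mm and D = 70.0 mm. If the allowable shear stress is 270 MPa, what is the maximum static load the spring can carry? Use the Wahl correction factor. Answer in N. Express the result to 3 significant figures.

574 N

C = D/d = 70.0/7.6 = 9.2105
K_W = (4C−1)/(4C−4) + 0.615/C = 35.842/32.842 + 0.0668 = 1.1581
τ_max = K·8FD/(πd³) → F_max = τ_allow·πd³/(8DK)
F_max = 270·π·7.6³/(8·70.0·1.1581) = 3.7235e+05/648.55 = 574.13 N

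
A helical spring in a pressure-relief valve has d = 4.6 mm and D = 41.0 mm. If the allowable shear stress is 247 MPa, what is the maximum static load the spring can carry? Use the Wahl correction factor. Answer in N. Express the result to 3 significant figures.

C = D/d = 41.0/4.6 = 8.9130
K_W = (4C−1)/(4C−4) + 0.615/C = 34.652/31.652 + 0.0690 = 1.1638
τ_max = K·8FD/(πd³) → F_max = τ_allow·πd³/(8DK)
F_max = 247·π·4.6³/(8·41.0·1.1638) = 75530/381.72 = 197.87 N

198 N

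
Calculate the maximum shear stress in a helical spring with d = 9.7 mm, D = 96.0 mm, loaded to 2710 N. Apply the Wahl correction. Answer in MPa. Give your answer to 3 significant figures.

Spring index C = D/d = 96.0/9.7 = 9.8969
K_W = (4C−1)/(4C−4) + 0.615/C = 38.588/35.588 + 0.0621 = 1.1464
τ₀ = 8FD/(πd³) = 8·2710·96.0/(π·9.7³) = 2.08128e+06/2867.2 = 725.88 MPa
τ_max = K·τ₀ = 1.1464 × 725.88 = 832.18 MPa

832 MPa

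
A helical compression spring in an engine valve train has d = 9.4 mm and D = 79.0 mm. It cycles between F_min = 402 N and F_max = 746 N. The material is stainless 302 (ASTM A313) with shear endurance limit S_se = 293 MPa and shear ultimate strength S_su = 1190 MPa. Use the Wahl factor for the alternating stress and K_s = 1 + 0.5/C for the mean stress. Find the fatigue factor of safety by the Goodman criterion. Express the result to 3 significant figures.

3.44

C = D/d = 79.0/9.4 = 8.4043; K_W = (4C−1)/(4C−4)+0.615/C = 1.1745; K_s = 1+0.5/C = 1.0595
F_a = (F_max−F_min)/2 = 172 N; F_m = (F_max+F_min)/2 = 574 N
τ_a = K_W·8F_aD/(πd³) = 1.1745 × 41.659 = 48.928 MPa
τ_m = K_s·8F_mD/(πd³) = 1.0595 × 139.03 = 147.3 MPa
Goodman: 1/n_f = τ_a/S_se + τ_m/S_su = 48.928/293 + 147.3/1190 = 0.16699 + 0.12378 = 0.29077
n_f = 1/0.29077 = 3.439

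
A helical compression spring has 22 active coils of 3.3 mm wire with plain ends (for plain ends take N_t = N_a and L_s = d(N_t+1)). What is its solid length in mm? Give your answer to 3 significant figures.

75.9 mm

plain ends: N_t = N_a = 22
L_s = d·(N_t+1) = 3.3 × 23 = 75.9 mm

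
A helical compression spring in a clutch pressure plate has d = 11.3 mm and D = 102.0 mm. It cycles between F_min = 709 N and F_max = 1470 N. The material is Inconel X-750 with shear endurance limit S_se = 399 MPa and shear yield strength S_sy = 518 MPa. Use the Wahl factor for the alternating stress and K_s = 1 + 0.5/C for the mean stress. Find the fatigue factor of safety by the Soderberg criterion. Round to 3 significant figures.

1.67

C = D/d = 102.0/11.3 = 9.0265; K_W = (4C−1)/(4C−4)+0.615/C = 1.1616; K_s = 1+0.5/C = 1.0554
F_a = (F_max−F_min)/2 = 380.5 N; F_m = (F_max+F_min)/2 = 1089.5 N
τ_a = K_W·8F_aD/(πd³) = 1.1616 × 68.495 = 79.562 MPa
τ_m = K_s·8F_mD/(πd³) = 1.0554 × 196.12 = 206.99 MPa
Soderberg: 1/n_f = τ_a/S_se + τ_m/S_sy = 79.562/399 + 206.99/518 = 0.19940 + 0.39959 = 0.599
n_f = 1/0.599 = 1.669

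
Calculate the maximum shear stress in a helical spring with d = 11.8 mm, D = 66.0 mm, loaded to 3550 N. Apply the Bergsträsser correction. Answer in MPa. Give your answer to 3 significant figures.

Spring index C = D/d = 66.0/11.8 = 5.5932
K_B = (4C+2)/(4C−3) = 24.373/19.373 = 1.2581
τ₀ = 8FD/(πd³) = 8·3550·66.0/(π·11.8³) = 1.8744e+06/5161.7 = 363.13 MPa
τ_max = K·τ₀ = 1.2581 × 363.13 = 456.86 MPa

457 MPa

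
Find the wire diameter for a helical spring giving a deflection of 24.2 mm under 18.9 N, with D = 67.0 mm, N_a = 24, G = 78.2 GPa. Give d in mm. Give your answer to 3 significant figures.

Required rate k = F/δ = 18.9/24.2 = 0.78099 N/mm
d = (8D³N_a·k / G)^(1/4) = (8·67.0³·24·0.78099 / (78.2×10³))^0.25
  = (576.72)^0.25 = 4.9005 mm

4.90 mm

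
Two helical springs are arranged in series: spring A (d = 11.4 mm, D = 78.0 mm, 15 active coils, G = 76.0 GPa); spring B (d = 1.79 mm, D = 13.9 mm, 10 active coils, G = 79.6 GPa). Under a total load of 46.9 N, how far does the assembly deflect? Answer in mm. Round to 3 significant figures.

k_A = Gd⁴/(8D³N_a) = (76.0×10³)(11.4⁴)/(8·78.0³·15) = 22.541 N/mm
k_B = Gd⁴/(8D³N_a) = (79.6×10³)(1.79⁴)/(8·13.9³·10) = 3.8036 N/mm
Series: 1/k_eq = 1/22.541 + 1/3.8036 = 0.30728; k_eq = 3.2544 N/mm
δ = F/k_eq = 46.9/3.2544 = 14.411 mm

14.4 mm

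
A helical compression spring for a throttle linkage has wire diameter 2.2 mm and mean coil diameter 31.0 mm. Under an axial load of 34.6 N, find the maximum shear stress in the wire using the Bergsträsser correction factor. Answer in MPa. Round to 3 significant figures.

Spring index C = D/d = 31.0/2.2 = 14.0909
K_B = (4C+2)/(4C−3) = 58.364/53.364 = 1.0937
τ₀ = 8FD/(πd³) = 8·34.6·31.0/(π·2.2³) = 8580.8/33.452 = 256.51 MPa
τ_max = K·τ₀ = 1.0937 × 256.51 = 280.55 MPa

281 MPa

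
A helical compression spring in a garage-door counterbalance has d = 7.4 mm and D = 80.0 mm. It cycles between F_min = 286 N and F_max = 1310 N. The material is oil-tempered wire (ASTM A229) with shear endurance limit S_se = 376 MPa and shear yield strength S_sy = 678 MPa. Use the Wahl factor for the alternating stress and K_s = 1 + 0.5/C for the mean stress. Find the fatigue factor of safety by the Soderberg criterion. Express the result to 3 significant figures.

C = D/d = 80.0/7.4 = 10.8108; K_W = (4C−1)/(4C−4)+0.615/C = 1.1333; K_s = 1+0.5/C = 1.0462
F_a = (F_max−F_min)/2 = 512 N; F_m = (F_max+F_min)/2 = 798 N
τ_a = K_W·8F_aD/(πd³) = 1.1333 × 257.4 = 291.72 MPa
τ_m = K_s·8F_mD/(πd³) = 1.0462 × 401.18 = 419.73 MPa
Soderberg: 1/n_f = τ_a/S_se + τ_m/S_sy = 291.72/376 + 419.73/678 = 0.77584 + 0.61908 = 1.3949
n_f = 1/1.3949 = 0.7169

0.717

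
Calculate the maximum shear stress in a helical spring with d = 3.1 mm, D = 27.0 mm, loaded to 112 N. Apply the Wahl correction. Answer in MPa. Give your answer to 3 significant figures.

302 MPa

Spring index C = D/d = 27.0/3.1 = 8.7097
K_W = (4C−1)/(4C−4) + 0.615/C = 33.839/30.839 + 0.0706 = 1.1679
τ₀ = 8FD/(πd³) = 8·112·27.0/(π·3.1³) = 24192/93.591 = 258.49 MPa
τ_max = K·τ₀ = 1.1679 × 258.49 = 301.88 MPa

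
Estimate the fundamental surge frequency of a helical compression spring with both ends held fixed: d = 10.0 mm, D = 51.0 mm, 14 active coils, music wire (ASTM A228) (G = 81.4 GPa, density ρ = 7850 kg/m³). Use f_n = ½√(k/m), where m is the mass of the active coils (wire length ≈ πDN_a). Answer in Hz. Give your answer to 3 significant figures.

99.5 Hz

k = Gd⁴/(8D³N_a) = (81.4×10³)(10.0⁴)/(8·51.0³·14) = 54.789 N/mm = 54789 N/m
Wire length L = πDN_a = π·51.0·14 = 2243.1 mm
m = ρ·(πd²/4)·L = 7850 × 78.54×10⁻⁶ m² × 2.2431 m = 1.383 kg
f_n = ½√(k/m) = 0.5·√(54789/1.383) = 0.5·√(39618) = 99.521 Hz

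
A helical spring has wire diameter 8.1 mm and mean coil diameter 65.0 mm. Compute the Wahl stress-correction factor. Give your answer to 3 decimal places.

1.183

C = D/d = 65.0/8.1 = 8.0247
K_W = (4C−1)/(4C−4) + 0.615/C = 31.099/28.099 + 0.0766 = 1.1834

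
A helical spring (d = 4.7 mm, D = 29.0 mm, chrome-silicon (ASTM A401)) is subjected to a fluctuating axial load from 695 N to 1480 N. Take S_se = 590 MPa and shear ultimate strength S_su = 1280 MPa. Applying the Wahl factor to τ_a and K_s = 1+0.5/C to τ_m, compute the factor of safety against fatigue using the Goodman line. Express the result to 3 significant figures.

0.805

C = D/d = 29.0/4.7 = 6.1702; K_W = (4C−1)/(4C−4)+0.615/C = 1.2447; K_s = 1+0.5/C = 1.0810
F_a = (F_max−F_min)/2 = 392.5 N; F_m = (F_max+F_min)/2 = 1087.5 N
τ_a = K_W·8F_aD/(πd³) = 1.2447 × 279.18 = 347.5 MPa
τ_m = K_s·8F_mD/(πd³) = 1.0810 × 773.52 = 836.21 MPa
Goodman: 1/n_f = τ_a/S_se + τ_m/S_su = 347.5/590 + 836.21/1280 = 0.58899 + 0.65329 = 1.2423
n_f = 1/1.2423 = 0.805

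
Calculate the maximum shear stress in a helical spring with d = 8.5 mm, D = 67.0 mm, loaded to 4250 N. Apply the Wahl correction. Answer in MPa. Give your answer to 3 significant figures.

1400 MPa

Spring index C = D/d = 67.0/8.5 = 7.8824
K_W = (4C−1)/(4C−4) + 0.615/C = 30.529/27.529 + 0.0780 = 1.1870
τ₀ = 8FD/(πd³) = 8·4250·67.0/(π·8.5³) = 2.278e+06/1929.3 = 1180.7 MPa
τ_max = K·τ₀ = 1.1870 × 1180.7 = 1401.5 MPa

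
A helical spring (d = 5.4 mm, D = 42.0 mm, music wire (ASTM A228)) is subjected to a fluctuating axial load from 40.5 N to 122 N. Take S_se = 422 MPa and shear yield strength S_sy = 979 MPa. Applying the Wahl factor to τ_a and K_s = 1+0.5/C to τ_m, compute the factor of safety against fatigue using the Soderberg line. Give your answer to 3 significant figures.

C = D/d = 42.0/5.4 = 7.7778; K_W = (4C−1)/(4C−4)+0.615/C = 1.1897; K_s = 1+0.5/C = 1.0643
F_a = (F_max−F_min)/2 = 40.75 N; F_m = (F_max+F_min)/2 = 81.25 N
τ_a = K_W·8F_aD/(πd³) = 1.1897 × 27.678 = 32.929 MPa
τ_m = K_s·8F_mD/(πd³) = 1.0643 × 55.186 = 58.734 MPa
Soderberg: 1/n_f = τ_a/S_se + τ_m/S_sy = 32.929/422 + 58.734/979 = 0.07803 + 0.05999 = 0.13803
n_f = 1/0.13803 = 7.245

7.25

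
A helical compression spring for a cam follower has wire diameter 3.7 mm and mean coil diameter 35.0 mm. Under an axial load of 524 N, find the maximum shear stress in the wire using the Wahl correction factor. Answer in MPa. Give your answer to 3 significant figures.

1060 MPa

Spring index C = D/d = 35.0/3.7 = 9.4595
K_W = (4C−1)/(4C−4) + 0.615/C = 36.838/33.838 + 0.0650 = 1.1537
τ₀ = 8FD/(πd³) = 8·524·35.0/(π·3.7³) = 146720/159.13 = 922.01 MPa
τ_max = K·τ₀ = 1.1537 × 922.01 = 1063.7 MPa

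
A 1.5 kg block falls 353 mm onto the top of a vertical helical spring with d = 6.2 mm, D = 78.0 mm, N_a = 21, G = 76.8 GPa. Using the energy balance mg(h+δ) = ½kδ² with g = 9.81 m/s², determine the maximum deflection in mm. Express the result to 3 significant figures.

k = Gd⁴/(8D³N_a) = (76.8×10³)(6.2⁴)/(8·78.0³·21) = 1.4234 N/mm
W = mg = 1.5 × 9.81 = 14.715 N
½kδ² − Wδ − Wh = 0 → δ = (W + √(W² + 2kWh))/k
δ = (14.715 + √(216.53 + 14787.7))/1.4234 = (14.715 + 122.49)/1.4234 = 96.392 mm

96.4 mm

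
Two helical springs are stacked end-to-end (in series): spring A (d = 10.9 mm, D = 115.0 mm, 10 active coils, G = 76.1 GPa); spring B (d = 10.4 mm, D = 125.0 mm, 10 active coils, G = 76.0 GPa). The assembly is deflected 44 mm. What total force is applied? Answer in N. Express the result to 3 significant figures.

152 N

k_A = Gd⁴/(8D³N_a) = (76.1×10³)(10.9⁴)/(8·115.0³·10) = 8.8289 N/mm
k_B = Gd⁴/(8D³N_a) = (76.0×10³)(10.4⁴)/(8·125.0³·10) = 5.6902 N/mm
Series: 1/k_eq = 1/8.8289 + 1/5.6902 = 0.28901; k_eq = 3.4601 N/mm
F = k_eq·δ = 3.4601·44 = 152.25 N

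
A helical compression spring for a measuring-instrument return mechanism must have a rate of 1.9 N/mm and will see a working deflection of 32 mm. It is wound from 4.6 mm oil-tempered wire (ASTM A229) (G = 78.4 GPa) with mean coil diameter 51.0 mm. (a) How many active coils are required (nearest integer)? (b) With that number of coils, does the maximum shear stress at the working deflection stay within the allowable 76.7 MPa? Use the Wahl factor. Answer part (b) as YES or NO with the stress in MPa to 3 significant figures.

N_a = Gd⁴/(8D³k) = (78.4×10³)(4.6⁴)/(8·51.0³·1.9) = 17.41 → N_a = 17
Actual rate k = Gd⁴/(8D³·17) = 1.9458 N/mm
Working load F = kδ = 1.9458·32 = 62.266 N
C = 51.0/4.6 = 11.0870; K_W = (4C−1)/(4C−4)+0.615/C = 1.1298
τ_max = K_W·8FD/(πd³) = 1.1298·83.078 = 93.863 MPa
τ_max > 76.7 MPa → exceeds allowable

(a) 17 coils; (b) NO, τ_max = 93.9 MPa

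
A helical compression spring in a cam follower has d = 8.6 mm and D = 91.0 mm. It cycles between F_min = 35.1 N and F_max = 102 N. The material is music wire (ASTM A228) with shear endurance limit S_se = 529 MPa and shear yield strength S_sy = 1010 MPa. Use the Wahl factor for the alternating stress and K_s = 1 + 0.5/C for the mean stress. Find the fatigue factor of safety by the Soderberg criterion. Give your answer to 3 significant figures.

19.2

C = D/d = 91.0/8.6 = 10.5814; K_W = (4C−1)/(4C−4)+0.615/C = 1.1364; K_s = 1+0.5/C = 1.0473
F_a = (F_max−F_min)/2 = 33.45 N; F_m = (F_max+F_min)/2 = 68.55 N
τ_a = K_W·8F_aD/(πd³) = 1.1364 × 12.187 = 13.849 MPa
τ_m = K_s·8F_mD/(πd³) = 1.0473 × 24.974 = 26.154 MPa
Soderberg: 1/n_f = τ_a/S_se + τ_m/S_sy = 13.849/529 + 26.154/1010 = 0.02618 + 0.02590 = 0.052075
n_f = 1/0.052075 = 19.2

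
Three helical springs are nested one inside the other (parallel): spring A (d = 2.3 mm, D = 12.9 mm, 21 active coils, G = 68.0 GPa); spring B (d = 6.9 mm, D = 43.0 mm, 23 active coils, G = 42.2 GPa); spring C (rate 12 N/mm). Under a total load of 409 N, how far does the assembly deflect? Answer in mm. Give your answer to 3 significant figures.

k_A = Gd⁴/(8D³N_a) = (68.0×10³)(2.3⁴)/(8·12.9³·21) = 5.2765 N/mm
k_B = Gd⁴/(8D³N_a) = (42.2×10³)(6.9⁴)/(8·43.0³·23) = 6.5386 N/mm
Parallel: k_eq = 5.2765 + 6.5386 + 12 = 23.815 N/mm
δ = F/k_eq = 409/23.815 = 17.174 mm

17.2 mm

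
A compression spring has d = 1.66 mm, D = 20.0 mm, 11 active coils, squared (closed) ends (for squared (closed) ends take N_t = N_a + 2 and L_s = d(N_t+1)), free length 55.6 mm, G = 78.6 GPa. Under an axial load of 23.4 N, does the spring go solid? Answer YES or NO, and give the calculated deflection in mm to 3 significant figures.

k = Gd⁴/(8D³N_a) = (78.6×10³)(1.66⁴)/(8·20.0³·11) = 0.84778 N/mm
N_t = 13; L_s = 1.66·14 = 23.24 mm; δ_solid = L₀ − L_s = 55.6 − 23.24 = 32.36 mm
δ = F/k = 23.4/0.84778 = 27.602 mm
δ < δ_solid → spring does not go solid

NO, δ = 27.6 mm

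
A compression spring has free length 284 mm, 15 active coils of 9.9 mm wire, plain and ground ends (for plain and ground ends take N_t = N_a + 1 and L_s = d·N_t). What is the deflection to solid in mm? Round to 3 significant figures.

126 mm

N_t = 16; L_s = 9.9·16 = 158.4 mm
δ_solid = L₀ − L_s = 284 − 158.4 = 125.6 mm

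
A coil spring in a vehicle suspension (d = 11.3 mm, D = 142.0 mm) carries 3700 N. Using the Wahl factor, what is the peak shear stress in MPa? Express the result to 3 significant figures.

1030 MPa

Spring index C = D/d = 142.0/11.3 = 12.5664
K_W = (4C−1)/(4C−4) + 0.615/C = 49.265/46.265 + 0.0489 = 1.1138
τ₀ = 8FD/(πd³) = 8·3700·142.0/(π·11.3³) = 4.2032e+06/4533 = 927.25 MPa
τ_max = K·τ₀ = 1.1138 × 927.25 = 1032.8 MPa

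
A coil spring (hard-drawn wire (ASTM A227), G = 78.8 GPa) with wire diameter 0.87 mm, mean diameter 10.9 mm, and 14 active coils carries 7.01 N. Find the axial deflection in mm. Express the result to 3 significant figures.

k = Gd⁴/(8D³N_a) = (78.8×10³)(0.87⁴)/(8·10.9³·14) = 0.31125 N/mm
δ = F/k = 7.01 / 0.31125 = 22.522 mm

22.5 mm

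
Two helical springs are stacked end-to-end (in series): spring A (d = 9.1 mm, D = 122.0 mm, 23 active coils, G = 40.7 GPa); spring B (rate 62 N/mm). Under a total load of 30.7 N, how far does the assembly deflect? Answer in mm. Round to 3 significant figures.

37.2 mm

k_A = Gd⁴/(8D³N_a) = (40.7×10³)(9.1⁴)/(8·122.0³·23) = 0.83534 N/mm
Series: 1/k_eq = 1/0.83534 + 1/62 = 1.2132; k_eq = 0.82423 N/mm
δ = F/k_eq = 30.7/0.82423 = 37.247 mm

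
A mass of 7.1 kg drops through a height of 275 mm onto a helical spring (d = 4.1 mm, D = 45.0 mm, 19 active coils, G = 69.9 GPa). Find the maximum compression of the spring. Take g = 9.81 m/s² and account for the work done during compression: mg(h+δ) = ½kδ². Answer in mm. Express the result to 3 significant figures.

k = Gd⁴/(8D³N_a) = (69.9×10³)(4.1⁴)/(8·45.0³·19) = 1.426 N/mm
W = mg = 7.1 × 9.81 = 69.651 N
½kδ² − Wδ − Wh = 0 → δ = (W + √(W² + 2kWh))/k
δ = (69.651 + √(4851.3 + 54628.8))/1.426 = (69.651 + 243.89)/1.426 = 219.87 mm

220 mm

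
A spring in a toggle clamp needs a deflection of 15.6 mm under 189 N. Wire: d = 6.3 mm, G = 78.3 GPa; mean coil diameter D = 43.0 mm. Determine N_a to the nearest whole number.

Required rate k = F/δ = 189/15.6 = 12.115 N/mm
N_a = Gd⁴/(8D³k) = (78.3×10³ × 6.3⁴)/(8 × 43.0³ × 12.115)
    = 1.23346e+08 / 7.70606e+06 = 16.01 → 16 coils

16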